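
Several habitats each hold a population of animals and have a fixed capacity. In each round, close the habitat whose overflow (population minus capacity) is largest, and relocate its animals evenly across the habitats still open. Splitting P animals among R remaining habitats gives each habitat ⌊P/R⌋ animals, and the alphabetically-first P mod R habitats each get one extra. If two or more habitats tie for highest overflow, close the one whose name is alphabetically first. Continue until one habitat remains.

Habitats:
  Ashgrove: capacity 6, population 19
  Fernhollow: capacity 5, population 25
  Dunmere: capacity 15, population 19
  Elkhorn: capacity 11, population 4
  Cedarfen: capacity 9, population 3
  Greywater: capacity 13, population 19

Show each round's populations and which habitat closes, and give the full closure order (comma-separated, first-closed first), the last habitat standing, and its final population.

Round 1: Ashgrove=19 Cedarfen=3 Dunmere=19 Elkhorn=4 Fernhollow=25 Greywater=19 → close Fernhollow (overflow 20)
  25÷5 = 5 each, +1 to first 0
Round 2: Ashgrove=24 Cedarfen=8 Dunmere=24 Elkhorn=9 Greywater=24 → close Ashgrove (overflow 18)
  24÷4 = 6 each, +1 to first 0
Round 3: Cedarfen=14 Dunmere=30 Elkhorn=15 Greywater=30 → close Greywater (overflow 17)
  30÷3 = 10 each, +1 to first 0
Round 4: Cedarfen=24 Dunmere=40 Elkhorn=25 → close Dunmere (overflow 25)
  40÷2 = 20 each, +1 to first 0
Round 5: Cedarfen=44 Elkhorn=45 → close Cedarfen (overflow 35)
  44÷1 = 44 each, +1 to first 0

Closure order: Fernhollow, Ashgrove, Greywater, Dunmere, Cedarfen
Last habitat: Elkhorn with 89 animals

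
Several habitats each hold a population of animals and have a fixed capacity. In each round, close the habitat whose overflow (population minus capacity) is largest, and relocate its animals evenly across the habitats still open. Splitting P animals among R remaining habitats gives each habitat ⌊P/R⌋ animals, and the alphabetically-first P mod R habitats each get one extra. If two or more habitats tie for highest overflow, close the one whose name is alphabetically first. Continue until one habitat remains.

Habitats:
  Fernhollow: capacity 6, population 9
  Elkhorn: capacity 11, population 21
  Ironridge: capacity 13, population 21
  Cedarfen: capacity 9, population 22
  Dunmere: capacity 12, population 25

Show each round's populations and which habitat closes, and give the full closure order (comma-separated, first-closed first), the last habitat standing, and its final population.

Closure order: Cedarfen, Dunmere, Elkhorn, Ironridge
Last habitat: Fernhollow with 98 animals

Round 1: Cedarfen=22 Dunmere=25 Elkhorn=21 Fernhollow=9 Ironridge=21 → close Cedarfen (overflow 13)
  22÷4 = 5 each, +1 to first 2
Round 2: Dunmere=31 Elkhorn=27 Fernhollow=14 Ironridge=26 → close Dunmere (overflow 19)
  31÷3 = 10 each, +1 to first 1
Round 3: Elkhorn=38 Fernhollow=24 Ironridge=36 → close Elkhorn (overflow 27)
  38÷2 = 19 each, +1 to first 0
Round 4: Fernhollow=43 Ironridge=55 → close Ironridge (overflow 42)
  55÷1 = 55 each, +1 to first 0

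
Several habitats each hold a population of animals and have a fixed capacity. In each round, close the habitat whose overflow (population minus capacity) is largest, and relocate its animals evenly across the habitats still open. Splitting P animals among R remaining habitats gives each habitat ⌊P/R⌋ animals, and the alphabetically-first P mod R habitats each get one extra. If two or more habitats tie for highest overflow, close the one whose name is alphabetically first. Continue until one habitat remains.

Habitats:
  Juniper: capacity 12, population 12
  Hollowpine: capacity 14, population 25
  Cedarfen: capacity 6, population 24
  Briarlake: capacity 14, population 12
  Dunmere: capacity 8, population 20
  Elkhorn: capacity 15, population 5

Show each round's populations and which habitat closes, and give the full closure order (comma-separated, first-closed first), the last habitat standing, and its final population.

Round 1: Briarlake=12 Cedarfen=24 Dunmere=20 Elkhorn=5 Hollowpine=25 Juniper=12 → close Cedarfen (overflow 18)
  24÷5 = 4 each, +1 to first 4
Round 2: Briarlake=17 Dunmere=25 Elkhorn=10 Hollowpine=30 Juniper=16 → close Dunmere (overflow 17)
  25÷4 = 6 each, +1 to first 1
Round 3: Briarlake=24 Elkhorn=16 Hollowpine=36 Juniper=22 → close Hollowpine (overflow 22)
  36÷3 = 12 each, +1 to first 0
Round 4: Briarlake=36 Elkhorn=28 Juniper=34 → close Briarlake (overflow 22)
  36÷2 = 18 each, +1 to first 0
Round 5: Elkhorn=46 Juniper=52 → close Juniper (overflow 40)
  52÷1 = 52 each, +1 to first 0

Closure order: Cedarfen, Dunmere, Hollowpine, Briarlake, Juniper
Last habitat: Elkhorn with 98 animals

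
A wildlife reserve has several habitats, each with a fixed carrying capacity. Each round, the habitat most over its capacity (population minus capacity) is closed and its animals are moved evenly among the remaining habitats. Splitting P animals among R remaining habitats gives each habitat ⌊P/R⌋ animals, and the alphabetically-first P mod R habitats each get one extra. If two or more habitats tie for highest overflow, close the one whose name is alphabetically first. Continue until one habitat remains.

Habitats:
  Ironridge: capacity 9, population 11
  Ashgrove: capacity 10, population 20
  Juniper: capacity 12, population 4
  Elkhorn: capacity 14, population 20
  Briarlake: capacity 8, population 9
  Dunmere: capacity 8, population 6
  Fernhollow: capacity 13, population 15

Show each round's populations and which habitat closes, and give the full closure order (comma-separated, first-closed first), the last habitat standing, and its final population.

Closure order: Ashgrove, Elkhorn, Briarlake, Fernhollow, Dunmere, Ironridge
Last habitat: Juniper with 85 animals

Round 1: Ashgrove=20 Briarlake=9 Dunmere=6 Elkhorn=20 Fernhollow=15 Ironridge=11 Juniper=4 → close Ashgrove (overflow 10)
  20÷6 = 3 each, +1 to first 2
Round 2: Briarlake=13 Dunmere=10 Elkhorn=23 Fernhollow=18 Ironridge=14 Juniper=7 → close Elkhorn (overflow 9)
  23÷5 = 4 each, +1 to first 3
Round 3: Briarlake=18 Dunmere=15 Fernhollow=23 Ironridge=18 Juniper=11 → close Briarlake (overflow 10)
  18÷4 = 4 each, +1 to first 2
Round 4: Dunmere=20 Fernhollow=28 Ironridge=22 Juniper=15 → close Fernhollow (overflow 15)
  28÷3 = 9 each, +1 to first 1
Round 5: Dunmere=30 Ironridge=31 Juniper=24 → close Dunmere (overflow 22)
  30÷2 = 15 each, +1 to first 0
Round 6: Ironridge=46 Juniper=39 → close Ironridge (overflow 37)
  46÷1 = 46 each, +1 to first 0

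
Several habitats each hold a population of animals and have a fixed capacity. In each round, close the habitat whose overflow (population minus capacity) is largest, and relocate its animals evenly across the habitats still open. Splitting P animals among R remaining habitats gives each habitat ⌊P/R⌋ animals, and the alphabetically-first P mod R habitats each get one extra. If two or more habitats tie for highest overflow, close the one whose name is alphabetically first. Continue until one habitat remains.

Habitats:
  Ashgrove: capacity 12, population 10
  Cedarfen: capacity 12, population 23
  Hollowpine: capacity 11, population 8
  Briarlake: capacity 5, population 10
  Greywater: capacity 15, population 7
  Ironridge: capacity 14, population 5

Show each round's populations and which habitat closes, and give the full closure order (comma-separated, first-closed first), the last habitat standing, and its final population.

Closure order: Cedarfen, Briarlake, Ashgrove, Hollowpine, Greywater
Last habitat: Ironridge with 63 animals

Round 1: Ashgrove=10 Briarlake=10 Cedarfen=23 Greywater=7 Hollowpine=8 Ironridge=5 → close Cedarfen (overflow 11)
  23÷5 = 4 each, +1 to first 3
Round 2: Ashgrove=15 Briarlake=15 Greywater=12 Hollowpine=12 Ironridge=9 → close Briarlake (overflow 10)
  15÷4 = 3 each, +1 to first 3
Round 3: Ashgrove=19 Greywater=16 Hollowpine=16 Ironridge=12 → close Ashgrove (overflow 7)
  19÷3 = 6 each, +1 to first 1
Round 4: Greywater=23 Hollowpine=22 Ironridge=18 → close Hollowpine (overflow 11)
  22÷2 = 11 each, +1 to first 0
Round 5: Greywater=34 Ironridge=29 → close Greywater (overflow 19)
  34÷1 = 34 each, +1 to first 0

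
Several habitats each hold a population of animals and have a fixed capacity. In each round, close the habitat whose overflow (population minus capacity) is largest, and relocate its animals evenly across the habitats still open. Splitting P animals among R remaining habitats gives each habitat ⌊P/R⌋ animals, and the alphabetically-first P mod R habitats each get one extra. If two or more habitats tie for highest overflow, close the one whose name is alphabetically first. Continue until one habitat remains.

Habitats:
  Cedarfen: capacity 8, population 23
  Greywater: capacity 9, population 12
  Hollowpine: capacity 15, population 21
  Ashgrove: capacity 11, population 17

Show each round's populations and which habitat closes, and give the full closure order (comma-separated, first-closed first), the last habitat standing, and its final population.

Round 1: Ashgrove=17 Cedarfen=23 Greywater=12 Hollowpine=21 → close Cedarfen (overflow 15)
  23÷3 = 7 each, +1 to first 2
Round 2: Ashgrove=25 Greywater=20 Hollowpine=28 → close Ashgrove (overflow 14)
  25÷2 = 12 each, +1 to first 1
Round 3: Greywater=33 Hollowpine=40 → close Hollowpine (overflow 25)
  40÷1 = 40 each, +1 to first 0

Closure order: Cedarfen, Ashgrove, Hollowpine
Last habitat: Greywater with 73 animals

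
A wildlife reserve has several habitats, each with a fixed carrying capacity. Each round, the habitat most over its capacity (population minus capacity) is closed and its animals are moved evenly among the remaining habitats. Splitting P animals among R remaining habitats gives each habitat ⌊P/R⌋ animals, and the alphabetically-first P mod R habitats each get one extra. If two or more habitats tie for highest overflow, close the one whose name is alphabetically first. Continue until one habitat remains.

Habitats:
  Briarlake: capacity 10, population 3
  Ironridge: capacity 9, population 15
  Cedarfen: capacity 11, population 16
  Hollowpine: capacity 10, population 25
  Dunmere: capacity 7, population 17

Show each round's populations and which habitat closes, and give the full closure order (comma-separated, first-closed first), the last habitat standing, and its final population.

Closure order: Hollowpine, Dunmere, Cedarfen, Ironridge
Last habitat: Briarlake with 76 animals

Round 1: Briarlake=3 Cedarfen=16 Dunmere=17 Hollowpine=25 Ironridge=15 → close Hollowpine (overflow 15)
  25÷4 = 6 each, +1 to first 1
Round 2: Briarlake=10 Cedarfen=22 Dunmere=23 Ironridge=21 → close Dunmere (overflow 16)
  23÷3 = 7 each, +1 to first 2
Round 3: Briarlake=18 Cedarfen=30 Ironridge=28 → close Cedarfen (overflow 19)
  30÷2 = 15 each, +1 to first 0
Round 4: Briarlake=33 Ironridge=43 → close Ironridge (overflow 34)
  43÷1 = 43 each, +1 to first 0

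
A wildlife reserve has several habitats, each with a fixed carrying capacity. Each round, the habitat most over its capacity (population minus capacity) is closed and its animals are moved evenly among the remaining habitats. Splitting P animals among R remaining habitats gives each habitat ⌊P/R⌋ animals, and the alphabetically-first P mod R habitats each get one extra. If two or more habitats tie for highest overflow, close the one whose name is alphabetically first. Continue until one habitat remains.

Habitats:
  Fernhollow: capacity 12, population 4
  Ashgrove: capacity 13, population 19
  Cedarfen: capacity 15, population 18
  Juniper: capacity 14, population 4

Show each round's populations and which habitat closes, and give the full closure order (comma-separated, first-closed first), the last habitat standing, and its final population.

Round 1: Ashgrove=19 Cedarfen=18 Fernhollow=4 Juniper=4 → close Ashgrove (overflow 6)
  19÷3 = 6 each, +1 to first 1
Round 2: Cedarfen=25 Fernhollow=10 Juniper=10 → close Cedarfen (overflow 10)
  25÷2 = 12 each, +1 to first 1
Round 3: Fernhollow=23 Juniper=22 → close Fernhollow (overflow 11)
  23÷1 = 23 each, +1 to first 0

Closure order: Ashgrove, Cedarfen, Fernhollow
Last habitat: Juniper with 45 animals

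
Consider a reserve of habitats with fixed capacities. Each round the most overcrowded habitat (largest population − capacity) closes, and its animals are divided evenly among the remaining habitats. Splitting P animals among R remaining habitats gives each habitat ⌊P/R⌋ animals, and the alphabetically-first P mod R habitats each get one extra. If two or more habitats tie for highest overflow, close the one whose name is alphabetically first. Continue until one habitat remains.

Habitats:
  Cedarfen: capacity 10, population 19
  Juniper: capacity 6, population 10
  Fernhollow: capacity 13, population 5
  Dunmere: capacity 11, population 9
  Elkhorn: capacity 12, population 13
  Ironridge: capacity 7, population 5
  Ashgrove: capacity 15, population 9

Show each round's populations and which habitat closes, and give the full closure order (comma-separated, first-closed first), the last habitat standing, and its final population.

Round 1: Ashgrove=9 Cedarfen=19 Dunmere=9 Elkhorn=13 Fernhollow=5 Ironridge=5 Juniper=10 → close Cedarfen (overflow 9)
  19÷6 = 3 each, +1 to first 1
Round 2: Ashgrove=13 Dunmere=12 Elkhorn=16 Fernhollow=8 Ironridge=8 Juniper=13 → close Juniper (overflow 7)
  13÷5 = 2 each, +1 to first 3
Round 3: Ashgrove=16 Dunmere=15 Elkhorn=19 Fernhollow=10 Ironridge=10 → close Elkhorn (overflow 7)
  19÷4 = 4 each, +1 to first 3
Round 4: Ashgrove=21 Dunmere=20 Fernhollow=15 Ironridge=14 → close Dunmere (overflow 9)
  20÷3 = 6 each, +1 to first 2
Round 5: Ashgrove=28 Fernhollow=22 Ironridge=20 → close Ashgrove (overflow 13)
  28÷2 = 14 each, +1 to first 0
Round 6: Fernhollow=36 Ironridge=34 → close Ironridge (overflow 27)
  34÷1 = 34 each, +1 to first 0

Closure order: Cedarfen, Juniper, Elkhorn, Dunmere, Ashgrove, Ironridge
Last habitat: Fernhollow with 70 animals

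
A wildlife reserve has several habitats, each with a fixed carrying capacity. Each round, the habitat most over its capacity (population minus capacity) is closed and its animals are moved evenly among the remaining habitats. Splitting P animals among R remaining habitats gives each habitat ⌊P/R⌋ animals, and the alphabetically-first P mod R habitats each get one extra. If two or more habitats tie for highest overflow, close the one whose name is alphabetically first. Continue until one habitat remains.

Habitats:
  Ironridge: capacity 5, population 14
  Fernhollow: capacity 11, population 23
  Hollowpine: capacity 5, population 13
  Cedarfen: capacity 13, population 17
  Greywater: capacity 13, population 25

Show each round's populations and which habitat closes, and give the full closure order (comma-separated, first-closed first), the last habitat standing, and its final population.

Round 1: Cedarfen=17 Fernhollow=23 Greywater=25 Hollowpine=13 Ironridge=14 → close Fernhollow (overflow 12)
  23÷4 = 5 each, +1 to first 3
Round 2: Cedarfen=23 Greywater=31 Hollowpine=19 Ironridge=19 → close Greywater (overflow 18)
  31÷3 = 10 each, +1 to first 1
Round 3: Cedarfen=34 Hollowpine=29 Ironridge=29 → close Hollowpine (overflow 24)
  29÷2 = 14 each, +1 to first 1
Round 4: Cedarfen=49 Ironridge=43 → close Ironridge (overflow 38)
  43÷1 = 43 each, +1 to first 0

Closure order: Fernhollow, Greywater, Hollowpine, Ironridge
Last habitat: Cedarfen with 92 animals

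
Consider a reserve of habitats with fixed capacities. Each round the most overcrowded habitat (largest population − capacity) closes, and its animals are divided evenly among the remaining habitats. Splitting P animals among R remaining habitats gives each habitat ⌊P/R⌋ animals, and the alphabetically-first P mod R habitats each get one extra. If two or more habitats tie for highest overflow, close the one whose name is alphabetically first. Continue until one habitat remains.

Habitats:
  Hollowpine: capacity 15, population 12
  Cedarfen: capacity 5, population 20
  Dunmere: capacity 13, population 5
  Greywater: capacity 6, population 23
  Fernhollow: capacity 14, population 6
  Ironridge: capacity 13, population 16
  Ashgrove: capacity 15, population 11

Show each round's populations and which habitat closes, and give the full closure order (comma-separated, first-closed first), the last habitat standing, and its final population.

Round 1: Ashgrove=11 Cedarfen=20 Dunmere=5 Fernhollow=6 Greywater=23 Hollowpine=12 Ironridge=16 → close Greywater (overflow 17)
  23÷6 = 3 each, +1 to first 5
Round 2: Ashgrove=15 Cedarfen=24 Dunmere=9 Fernhollow=10 Hollowpine=16 Ironridge=19 → close Cedarfen (overflow 19)
  24÷5 = 4 each, +1 to first 4
Round 3: Ashgrove=20 Dunmere=14 Fernhollow=15 Hollowpine=21 Ironridge=23 → close Ironridge (overflow 10)
  23÷4 = 5 each, +1 to first 3
Round 4: Ashgrove=26 Dunmere=20 Fernhollow=21 Hollowpine=26 → close Ashgrove (overflow 11)
  26÷3 = 8 each, +1 to first 2
Round 5: Dunmere=29 Fernhollow=30 Hollowpine=34 → close Hollowpine (overflow 19)
  34÷2 = 17 each, +1 to first 0
Round 6: Dunmere=46 Fernhollow=47 → close Dunmere (overflow 33)
  46÷1 = 46 each, +1 to first 0

Closure order: Greywater, Cedarfen, Ironridge, Ashgrove, Hollowpine, Dunmere
Last habitat: Fernhollow with 93 animals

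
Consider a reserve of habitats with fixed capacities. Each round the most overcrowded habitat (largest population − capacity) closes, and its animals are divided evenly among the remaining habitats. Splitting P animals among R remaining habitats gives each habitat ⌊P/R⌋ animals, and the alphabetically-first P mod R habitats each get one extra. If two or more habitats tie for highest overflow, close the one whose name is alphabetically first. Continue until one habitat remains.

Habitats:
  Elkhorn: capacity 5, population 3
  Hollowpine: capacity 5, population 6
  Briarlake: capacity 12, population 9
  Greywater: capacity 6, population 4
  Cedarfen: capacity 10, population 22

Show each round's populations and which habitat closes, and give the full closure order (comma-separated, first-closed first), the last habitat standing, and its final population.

Closure order: Cedarfen, Hollowpine, Elkhorn, Briarlake
Last habitat: Greywater with 44 animals

Round 1: Briarlake=9 Cedarfen=22 Elkhorn=3 Greywater=4 Hollowpine=6 → close Cedarfen (overflow 12)
  22÷4 = 5 each, +1 to first 2
Round 2: Briarlake=15 Elkhorn=9 Greywater=9 Hollowpine=11 → close Hollowpine (overflow 6)
  11÷3 = 3 each, +1 to first 2
Round 3: Briarlake=19 Elkhorn=13 Greywater=12 → close Elkhorn (overflow 8)
  13÷2 = 6 each, +1 to first 1
Round 4: Briarlake=26 Greywater=18 → close Briarlake (overflow 14)
  26÷1 = 26 each, +1 to first 0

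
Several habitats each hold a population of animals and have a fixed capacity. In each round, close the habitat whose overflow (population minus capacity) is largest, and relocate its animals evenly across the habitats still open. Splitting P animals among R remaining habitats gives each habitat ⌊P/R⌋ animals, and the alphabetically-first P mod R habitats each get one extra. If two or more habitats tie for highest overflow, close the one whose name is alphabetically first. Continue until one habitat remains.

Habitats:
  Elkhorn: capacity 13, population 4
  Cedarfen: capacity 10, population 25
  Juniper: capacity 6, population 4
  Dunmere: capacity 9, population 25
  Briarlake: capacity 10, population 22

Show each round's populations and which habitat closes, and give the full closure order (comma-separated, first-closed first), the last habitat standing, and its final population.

Closure order: Dunmere, Cedarfen, Briarlake, Juniper
Last habitat: Elkhorn with 80 animals

Round 1: Briarlake=22 Cedarfen=25 Dunmere=25 Elkhorn=4 Juniper=4 → close Dunmere (overflow 16)
  25÷4 = 6 each, +1 to first 1
Round 2: Briarlake=29 Cedarfen=31 Elkhorn=10 Juniper=10 → close Cedarfen (overflow 21)
  31÷3 = 10 each, +1 to first 1
Round 3: Briarlake=40 Elkhorn=20 Juniper=20 → close Briarlake (overflow 30)
  40÷2 = 20 each, +1 to first 0
Round 4: Elkhorn=40 Juniper=40 → close Juniper (overflow 34)
  40÷1 = 40 each, +1 to first 0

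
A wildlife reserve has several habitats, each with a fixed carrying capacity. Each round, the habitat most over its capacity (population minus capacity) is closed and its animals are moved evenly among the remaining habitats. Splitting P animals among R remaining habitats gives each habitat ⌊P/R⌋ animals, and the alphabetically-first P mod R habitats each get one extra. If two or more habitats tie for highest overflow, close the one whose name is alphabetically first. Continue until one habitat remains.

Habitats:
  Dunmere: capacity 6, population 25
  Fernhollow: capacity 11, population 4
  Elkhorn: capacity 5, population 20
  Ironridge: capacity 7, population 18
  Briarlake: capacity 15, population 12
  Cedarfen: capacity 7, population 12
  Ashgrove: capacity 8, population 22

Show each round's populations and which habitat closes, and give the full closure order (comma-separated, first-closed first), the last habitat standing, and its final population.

Round 1: Ashgrove=22 Briarlake=12 Cedarfen=12 Dunmere=25 Elkhorn=20 Fernhollow=4 Ironridge=18 → close Dunmere (overflow 19)
  25÷6 = 4 each, +1 to first 1
Round 2: Ashgrove=27 Briarlake=16 Cedarfen=16 Elkhorn=24 Fernhollow=8 Ironridge=22 → close Ashgrove (overflow 19)
  27÷5 = 5 each, +1 to first 2
Round 3: Briarlake=22 Cedarfen=22 Elkhorn=29 Fernhollow=13 Ironridge=27 → close Elkhorn (overflow 24)
  29÷4 = 7 each, +1 to first 1
Round 4: Briarlake=30 Cedarfen=29 Fernhollow=20 Ironridge=34 → close Ironridge (overflow 27)
  34÷3 = 11 each, +1 to first 1
Round 5: Briarlake=42 Cedarfen=40 Fernhollow=31 → close Cedarfen (overflow 33)
  40÷2 = 20 each, +1 to first 0
Round 6: Briarlake=62 Fernhollow=51 → close Briarlake (overflow 47)
  62÷1 = 62 each, +1 to first 0

Closure order: Dunmere, Ashgrove, Elkhorn, Ironridge, Cedarfen, Briarlake
Last habitat: Fernhollow with 113 animals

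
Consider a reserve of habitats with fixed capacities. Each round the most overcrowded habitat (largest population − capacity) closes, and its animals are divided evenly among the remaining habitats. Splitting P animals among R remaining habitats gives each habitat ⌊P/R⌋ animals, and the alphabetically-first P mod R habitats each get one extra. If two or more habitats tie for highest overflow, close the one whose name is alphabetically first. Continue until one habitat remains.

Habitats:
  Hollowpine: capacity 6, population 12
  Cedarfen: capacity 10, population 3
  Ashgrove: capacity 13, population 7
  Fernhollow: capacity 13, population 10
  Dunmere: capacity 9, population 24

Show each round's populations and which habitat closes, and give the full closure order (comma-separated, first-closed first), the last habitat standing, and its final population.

Round 1: Ashgrove=7 Cedarfen=3 Dunmere=24 Fernhollow=10 Hollowpine=12 → close Dunmere (overflow 15)
  24÷4 = 6 each, +1 to first 0
Round 2: Ashgrove=13 Cedarfen=9 Fernhollow=16 Hollowpine=18 → close Hollowpine (overflow 12)
  18÷3 = 6 each, +1 to first 0
Round 3: Ashgrove=19 Cedarfen=15 Fernhollow=22 → close Fernhollow (overflow 9)
  22÷2 = 11 each, +1 to first 0
Round 4: Ashgrove=30 Cedarfen=26 → close Ashgrove (overflow 17)
  30÷1 = 30 each, +1 to first 0

Closure order: Dunmere, Hollowpine, Fernhollow, Ashgrove
Last habitat: Cedarfen with 56 animals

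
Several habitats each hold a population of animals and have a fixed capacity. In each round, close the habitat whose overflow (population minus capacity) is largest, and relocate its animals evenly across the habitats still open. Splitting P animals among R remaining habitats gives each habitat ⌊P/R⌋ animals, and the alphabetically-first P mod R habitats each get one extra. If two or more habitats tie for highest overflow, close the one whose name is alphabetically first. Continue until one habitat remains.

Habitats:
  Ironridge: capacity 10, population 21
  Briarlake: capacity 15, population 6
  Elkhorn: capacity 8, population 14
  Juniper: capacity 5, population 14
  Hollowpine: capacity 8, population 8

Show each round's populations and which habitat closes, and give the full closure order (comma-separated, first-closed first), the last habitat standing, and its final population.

Round 1: Briarlake=6 Elkhorn=14 Hollowpine=8 Ironridge=21 Juniper=14 → close Ironridge (overflow 11)
  21÷4 = 5 each, +1 to first 1
Round 2: Briarlake=12 Elkhorn=19 Hollowpine=13 Juniper=19 → close Juniper (overflow 14)
  19÷3 = 6 each, +1 to first 1
Round 3: Briarlake=19 Elkhorn=25 Hollowpine=19 → close Elkhorn (overflow 17)
  25÷2 = 12 each, +1 to first 1
Round 4: Briarlake=32 Hollowpine=31 → close Hollowpine (overflow 23)
  31÷1 = 31 each, +1 to first 0

Closure order: Ironridge, Juniper, Elkhorn, Hollowpine
Last habitat: Briarlake with 63 animals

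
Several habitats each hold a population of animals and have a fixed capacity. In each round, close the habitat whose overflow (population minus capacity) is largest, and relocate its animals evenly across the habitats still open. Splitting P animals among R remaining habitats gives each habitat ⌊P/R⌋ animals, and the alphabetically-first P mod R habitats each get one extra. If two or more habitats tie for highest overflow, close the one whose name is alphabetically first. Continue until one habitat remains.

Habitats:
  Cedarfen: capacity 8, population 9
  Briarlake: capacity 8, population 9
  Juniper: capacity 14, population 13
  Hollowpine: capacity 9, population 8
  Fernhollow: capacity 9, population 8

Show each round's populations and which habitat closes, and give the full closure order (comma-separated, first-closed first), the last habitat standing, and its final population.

Closure order: Briarlake, Cedarfen, Fernhollow, Hollowpine
Last habitat: Juniper with 47 animals

Round 1: Briarlake=9 Cedarfen=9 Fernhollow=8 Hollowpine=8 Juniper=13 → close Briarlake (overflow 1)
  9÷4 = 2 each, +1 to first 1
Round 2: Cedarfen=12 Fernhollow=10 Hollowpine=10 Juniper=15 → close Cedarfen (overflow 4)
  12÷3 = 4 each, +1 to first 0
Round 3: Fernhollow=14 Hollowpine=14 Juniper=19 → close Fernhollow (overflow 5)
  14÷2 = 7 each, +1 to first 0
Round 4: Hollowpine=21 Juniper=26 → close Hollowpine (overflow 12)
  21÷1 = 21 each, +1 to first 0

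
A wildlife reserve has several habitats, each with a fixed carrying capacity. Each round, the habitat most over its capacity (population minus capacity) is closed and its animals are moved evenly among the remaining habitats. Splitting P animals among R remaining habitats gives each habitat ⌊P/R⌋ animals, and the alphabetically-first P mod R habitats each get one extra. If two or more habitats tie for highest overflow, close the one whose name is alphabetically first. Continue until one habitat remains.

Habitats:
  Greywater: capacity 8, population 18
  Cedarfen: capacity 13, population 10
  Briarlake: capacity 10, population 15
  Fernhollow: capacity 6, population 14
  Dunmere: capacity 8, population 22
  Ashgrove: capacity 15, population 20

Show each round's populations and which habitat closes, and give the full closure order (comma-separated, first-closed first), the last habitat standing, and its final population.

Closure order: Dunmere, Greywater, Fernhollow, Ashgrove, Briarlake
Last habitat: Cedarfen with 99 animals

Round 1: Ashgrove=20 Briarlake=15 Cedarfen=10 Dunmere=22 Fernhollow=14 Greywater=18 → close Dunmere (overflow 14)
  22÷5 = 4 each, +1 to first 2
Round 2: Ashgrove=25 Briarlake=20 Cedarfen=14 Fernhollow=18 Greywater=22 → close Greywater (overflow 14)
  22÷4 = 5 each, +1 to first 2
Round 3: Ashgrove=31 Briarlake=26 Cedarfen=19 Fernhollow=23 → close Fernhollow (overflow 17)
  23÷3 = 7 each, +1 to first 2
Round 4: Ashgrove=39 Briarlake=34 Cedarfen=26 → close Ashgrove (overflow 24)
  39÷2 = 19 each, +1 to first 1
Round 5: Briarlake=54 Cedarfen=45 → close Briarlake (overflow 44)
  54÷1 = 54 each, +1 to first 0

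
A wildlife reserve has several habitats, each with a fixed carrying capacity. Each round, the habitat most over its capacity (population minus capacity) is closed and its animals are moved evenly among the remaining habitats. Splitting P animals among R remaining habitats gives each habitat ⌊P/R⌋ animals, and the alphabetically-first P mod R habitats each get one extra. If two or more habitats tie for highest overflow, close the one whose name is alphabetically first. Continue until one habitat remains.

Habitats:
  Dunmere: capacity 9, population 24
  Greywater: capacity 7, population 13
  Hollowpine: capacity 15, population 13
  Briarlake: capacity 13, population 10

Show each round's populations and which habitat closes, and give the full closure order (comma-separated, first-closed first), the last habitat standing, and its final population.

Round 1: Briarlake=10 Dunmere=24 Greywater=13 Hollowpine=13 → close Dunmere (overflow 15)
  24÷3 = 8 each, +1 to first 0
Round 2: Briarlake=18 Greywater=21 Hollowpine=21 → close Greywater (overflow 14)
  21÷2 = 10 each, +1 to first 1
Round 3: Briarlake=29 Hollowpine=31 → close Briarlake (overflow 16)
  29÷1 = 29 each, +1 to first 0

Closure order: Dunmere, Greywater, Briarlake
Last habitat: Hollowpine with 60 animals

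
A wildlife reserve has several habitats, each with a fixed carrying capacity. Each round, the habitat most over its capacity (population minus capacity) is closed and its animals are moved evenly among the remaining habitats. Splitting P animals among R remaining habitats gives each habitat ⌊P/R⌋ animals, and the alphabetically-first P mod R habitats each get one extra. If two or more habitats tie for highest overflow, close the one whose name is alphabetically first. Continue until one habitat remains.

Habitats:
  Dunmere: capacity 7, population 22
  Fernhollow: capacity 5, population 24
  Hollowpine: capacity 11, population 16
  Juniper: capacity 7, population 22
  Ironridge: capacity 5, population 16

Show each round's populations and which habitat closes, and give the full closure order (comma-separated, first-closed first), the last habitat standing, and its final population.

Closure order: Fernhollow, Dunmere, Juniper, Ironridge
Last habitat: Hollowpine with 100 animals

Round 1: Dunmere=22 Fernhollow=24 Hollowpine=16 Ironridge=16 Juniper=22 → close Fernhollow (overflow 19)
  24÷4 = 6 each, +1 to first 0
Round 2: Dunmere=28 Hollowpine=22 Ironridge=22 Juniper=28 → close Dunmere (overflow 21)
  28÷3 = 9 each, +1 to first 1
Round 3: Hollowpine=32 Ironridge=31 Juniper=37 → close Juniper (overflow 30)
  37÷2 = 18 each, +1 to first 1
Round 4: Hollowpine=51 Ironridge=49 → close Ironridge (overflow 44)
  49÷1 = 49 each, +1 to first 0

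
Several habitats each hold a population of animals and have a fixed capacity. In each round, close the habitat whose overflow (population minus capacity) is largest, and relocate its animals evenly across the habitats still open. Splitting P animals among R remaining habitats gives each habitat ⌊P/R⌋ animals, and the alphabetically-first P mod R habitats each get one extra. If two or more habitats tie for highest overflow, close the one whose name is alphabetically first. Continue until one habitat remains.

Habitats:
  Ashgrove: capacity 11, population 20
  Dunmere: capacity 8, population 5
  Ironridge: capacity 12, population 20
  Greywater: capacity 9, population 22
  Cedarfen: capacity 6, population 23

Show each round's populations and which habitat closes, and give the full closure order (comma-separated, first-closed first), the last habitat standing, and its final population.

Closure order: Cedarfen, Greywater, Ashgrove, Ironridge
Last habitat: Dunmere with 90 animals

Round 1: Ashgrove=20 Cedarfen=23 Dunmere=5 Greywater=22 Ironridge=20 → close Cedarfen (overflow 17)
  23÷4 = 5 each, +1 to first 3
Round 2: Ashgrove=26 Dunmere=11 Greywater=28 Ironridge=25 → close Greywater (overflow 19)
  28÷3 = 9 each, +1 to first 1
Round 3: Ashgrove=36 Dunmere=20 Ironridge=34 → close Ashgrove (overflow 25)
  36÷2 = 18 each, +1 to first 0
Round 4: Dunmere=38 Ironridge=52 → close Ironridge (overflow 40)
  52÷1 = 52 each, +1 to first 0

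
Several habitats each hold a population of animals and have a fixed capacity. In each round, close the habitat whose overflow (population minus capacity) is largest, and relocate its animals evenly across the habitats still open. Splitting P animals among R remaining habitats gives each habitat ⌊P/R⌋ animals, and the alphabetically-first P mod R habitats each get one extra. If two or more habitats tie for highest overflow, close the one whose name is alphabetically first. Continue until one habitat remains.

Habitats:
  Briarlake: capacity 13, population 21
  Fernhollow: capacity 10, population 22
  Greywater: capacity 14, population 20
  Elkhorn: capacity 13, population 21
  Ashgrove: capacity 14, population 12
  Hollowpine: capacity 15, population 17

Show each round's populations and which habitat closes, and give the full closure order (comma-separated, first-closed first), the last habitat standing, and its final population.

Closure order: Fernhollow, Briarlake, Elkhorn, Greywater, Ashgrove
Last habitat: Hollowpine with 113 animals

Round 1: Ashgrove=12 Briarlake=21 Elkhorn=21 Fernhollow=22 Greywater=20 Hollowpine=17 → close Fernhollow (overflow 12)
  22÷5 = 4 each, +1 to first 2
Round 2: Ashgrove=17 Briarlake=26 Elkhorn=25 Greywater=24 Hollowpine=21 → close Briarlake (overflow 13)
  26÷4 = 6 each, +1 to first 2
Round 3: Ashgrove=24 Elkhorn=32 Greywater=30 Hollowpine=27 → close Elkhorn (overflow 19)
  32÷3 = 10 each, +1 to first 2
Round 4: Ashgrove=35 Greywater=41 Hollowpine=37 → close Greywater (overflow 27)
  41÷2 = 20 each, +1 to first 1
Round 5: Ashgrove=56 Hollowpine=57 → close Ashgrove (overflow 42)
  56÷1 = 56 each, +1 to first 0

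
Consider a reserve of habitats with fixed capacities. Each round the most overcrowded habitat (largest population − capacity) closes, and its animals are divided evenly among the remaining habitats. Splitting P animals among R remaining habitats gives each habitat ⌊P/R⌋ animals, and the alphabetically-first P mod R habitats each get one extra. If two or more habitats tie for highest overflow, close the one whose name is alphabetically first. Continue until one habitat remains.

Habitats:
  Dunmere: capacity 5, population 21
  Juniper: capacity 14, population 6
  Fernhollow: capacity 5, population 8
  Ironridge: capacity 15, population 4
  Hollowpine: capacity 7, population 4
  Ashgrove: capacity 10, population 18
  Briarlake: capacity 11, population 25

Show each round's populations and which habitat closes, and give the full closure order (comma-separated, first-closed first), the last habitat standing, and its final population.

Round 1: Ashgrove=18 Briarlake=25 Dunmere=21 Fernhollow=8 Hollowpine=4 Ironridge=4 Juniper=6 → close Dunmere (overflow 16)
  21÷6 = 3 each, +1 to first 3
Round 2: Ashgrove=22 Briarlake=29 Fernhollow=12 Hollowpine=7 Ironridge=7 Juniper=9 → close Briarlake (overflow 18)
  29÷5 = 5 each, +1 to first 4
Round 3: Ashgrove=28 Fernhollow=18 Hollowpine=13 Ironridge=13 Juniper=14 → close Ashgrove (overflow 18)
  28÷4 = 7 each, +1 to first 0
Round 4: Fernhollow=25 Hollowpine=20 Ironridge=20 Juniper=21 → close Fernhollow (overflow 20)
  25÷3 = 8 each, +1 to first 1
Round 5: Hollowpine=29 Ironridge=28 Juniper=29 → close Hollowpine (overflow 22)
  29÷2 = 14 each, +1 to first 1
Round 6: Ironridge=43 Juniper=43 → close Juniper (overflow 29)
  43÷1 = 43 each, +1 to first 0

Closure order: Dunmere, Briarlake, Ashgrove, Fernhollow, Hollowpine, Juniper
Last habitat: Ironridge with 86 animals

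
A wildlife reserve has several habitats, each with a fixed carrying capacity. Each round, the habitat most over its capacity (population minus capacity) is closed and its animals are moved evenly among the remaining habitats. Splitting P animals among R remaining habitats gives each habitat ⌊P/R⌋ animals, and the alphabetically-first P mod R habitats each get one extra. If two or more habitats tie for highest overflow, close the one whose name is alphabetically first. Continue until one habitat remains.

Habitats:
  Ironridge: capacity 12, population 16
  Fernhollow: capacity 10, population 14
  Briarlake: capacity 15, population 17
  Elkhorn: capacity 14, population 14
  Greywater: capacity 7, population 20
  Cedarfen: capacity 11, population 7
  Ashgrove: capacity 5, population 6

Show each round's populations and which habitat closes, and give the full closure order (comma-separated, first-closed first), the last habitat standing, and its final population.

Round 1: Ashgrove=6 Briarlake=17 Cedarfen=7 Elkhorn=14 Fernhollow=14 Greywater=20 Ironridge=16 → close Greywater (overflow 13)
  20÷6 = 3 each, +1 to first 2
Round 2: Ashgrove=10 Briarlake=21 Cedarfen=10 Elkhorn=17 Fernhollow=17 Ironridge=19 → close Fernhollow (overflow 7)
  17÷5 = 3 each, +1 to first 2
Round 3: Ashgrove=14 Briarlake=25 Cedarfen=13 Elkhorn=20 Ironridge=22 → close Briarlake (overflow 10)
  25÷4 = 6 each, +1 to first 1
Round 4: Ashgrove=21 Cedarfen=19 Elkhorn=26 Ironridge=28 → close Ashgrove (overflow 16)
  21÷3 = 7 each, +1 to first 0
Round 5: Cedarfen=26 Elkhorn=33 Ironridge=35 → close Ironridge (overflow 23)
  35÷2 = 17 each, +1 to first 1
Round 6: Cedarfen=44 Elkhorn=50 → close Elkhorn (overflow 36)
  50÷1 = 50 each, +1 to first 0

Closure order: Greywater, Fernhollow, Briarlake, Ashgrove, Ironridge, Elkhorn
Last habitat: Cedarfen with 94 animals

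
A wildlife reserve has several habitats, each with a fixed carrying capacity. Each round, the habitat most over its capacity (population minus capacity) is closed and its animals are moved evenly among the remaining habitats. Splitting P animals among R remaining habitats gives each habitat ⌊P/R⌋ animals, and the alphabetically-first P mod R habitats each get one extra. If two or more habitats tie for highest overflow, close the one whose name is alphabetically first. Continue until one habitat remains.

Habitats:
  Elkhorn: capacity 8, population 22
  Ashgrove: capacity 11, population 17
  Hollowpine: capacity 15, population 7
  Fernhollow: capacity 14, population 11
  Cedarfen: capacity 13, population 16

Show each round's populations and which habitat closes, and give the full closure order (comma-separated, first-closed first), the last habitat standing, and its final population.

Round 1: Ashgrove=17 Cedarfen=16 Elkhorn=22 Fernhollow=11 Hollowpine=7 → close Elkhorn (overflow 14)
  22÷4 = 5 each, +1 to first 2
Round 2: Ashgrove=23 Cedarfen=22 Fernhollow=16 Hollowpine=12 → close Ashgrove (overflow 12)
  23÷3 = 7 each, +1 to first 2
Round 3: Cedarfen=30 Fernhollow=24 Hollowpine=19 → close Cedarfen (overflow 17)
  30÷2 = 15 each, +1 to first 0
Round 4: Fernhollow=39 Hollowpine=34 → close Fernhollow (overflow 25)
  39÷1 = 39 each, +1 to first 0

Closure order: Elkhorn, Ashgrove, Cedarfen, Fernhollow
Last habitat: Hollowpine with 73 animals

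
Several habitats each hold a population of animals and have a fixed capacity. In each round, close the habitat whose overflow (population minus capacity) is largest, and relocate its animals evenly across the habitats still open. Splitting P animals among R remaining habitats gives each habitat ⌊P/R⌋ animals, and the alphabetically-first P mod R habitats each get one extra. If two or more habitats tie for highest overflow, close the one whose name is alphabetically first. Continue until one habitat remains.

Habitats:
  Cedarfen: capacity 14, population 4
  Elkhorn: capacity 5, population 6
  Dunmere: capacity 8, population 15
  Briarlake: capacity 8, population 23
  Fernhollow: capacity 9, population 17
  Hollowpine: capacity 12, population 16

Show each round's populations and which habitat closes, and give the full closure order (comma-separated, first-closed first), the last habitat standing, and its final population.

Round 1: Briarlake=23 Cedarfen=4 Dunmere=15 Elkhorn=6 Fernhollow=17 Hollowpine=16 → close Briarlake (overflow 15)
  23÷5 = 4 each, +1 to first 3
Round 2: Cedarfen=9 Dunmere=20 Elkhorn=11 Fernhollow=21 Hollowpine=20 → close Dunmere (overflow 12)
  20÷4 = 5 each, +1 to first 0
Round 3: Cedarfen=14 Elkhorn=16 Fernhollow=26 Hollowpine=25 → close Fernhollow (overflow 17)
  26÷3 = 8 each, +1 to first 2
Round 4: Cedarfen=23 Elkhorn=25 Hollowpine=33 → close Hollowpine (overflow 21)
  33÷2 = 16 each, +1 to first 1
Round 5: Cedarfen=40 Elkhorn=41 → close Elkhorn (overflow 36)
  41÷1 = 41 each, +1 to first 0

Closure order: Briarlake, Dunmere, Fernhollow, Hollowpine, Elkhorn
Last habitat: Cedarfen with 81 animals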